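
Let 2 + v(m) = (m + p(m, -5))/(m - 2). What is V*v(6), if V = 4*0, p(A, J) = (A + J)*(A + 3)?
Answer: 0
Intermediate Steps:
p(A, J) = (3 + A)*(A + J) (p(A, J) = (A + J)*(3 + A) = (3 + A)*(A + J))
V = 0
v(m) = -2 + (-15 + m² - m)/(-2 + m) (v(m) = -2 + (m + (m² + 3*m + 3*(-5) + m*(-5)))/(m - 2) = -2 + (m + (m² + 3*m - 15 - 5*m))/(-2 + m) = -2 + (m + (-15 + m² - 2*m))/(-2 + m) = -2 + (-15 + m² - m)/(-2 + m))
V*v(6) = 0*((-11 + 6² - 3*6)/(-2 + 6)) = 0*((-11 + 36 - 18)/4) = 0*((¼)*7) = 0*(7/4) = 0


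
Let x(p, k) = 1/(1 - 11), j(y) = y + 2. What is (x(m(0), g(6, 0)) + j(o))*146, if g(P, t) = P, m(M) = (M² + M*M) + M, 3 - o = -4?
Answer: 6497/5 ≈ 1299.4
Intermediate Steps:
o = 7 (o = 3 - 1*(-4) = 3 + 4 = 7)
m(M) = M + 2*M² (m(M) = (M² + M²) + M = 2*M² + M = M + 2*M²)
j(y) = 2 + y
x(p, k) = -⅒ (x(p, k) = 1/(-10) = -⅒)
(x(m(0), g(6, 0)) + j(o))*146 = (-⅒ + (2 + 7))*146 = (-⅒ + 9)*146 = (89/10)*146 = 6497/5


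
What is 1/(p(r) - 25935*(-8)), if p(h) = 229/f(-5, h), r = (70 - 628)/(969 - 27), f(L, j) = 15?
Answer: 15/3112429 ≈ 4.8194e-6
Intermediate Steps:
r = -93/157 (r = -558/942 = -558*1/942 = -93/157 ≈ -0.59236)
p(h) = 229/15
1/(p(r) - 25935*(-8)) = 1/(229/15 - 25935*(-8)) = 1/(229/15 + 207480) = 1/(3112429/15) = 15/3112429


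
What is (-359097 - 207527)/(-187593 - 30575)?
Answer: 70828/27271 ≈ 2.5972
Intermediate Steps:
(-359097 - 207527)/(-187593 - 30575) = -566624/(-218168) = -566624*(-1/218168) = 70828/27271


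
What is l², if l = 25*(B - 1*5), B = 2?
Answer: 5625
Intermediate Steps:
l = -75 (l = 25*(2 - 1*5) = 25*(2 - 5) = 25*(-3) = -75)
l² = (-75)² = 5625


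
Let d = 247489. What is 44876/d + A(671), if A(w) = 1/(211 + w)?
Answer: 39828121/218285298 ≈ 0.18246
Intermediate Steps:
44876/d + A(671) = 44876/247489 + 1/(211 + 671) = 44876*(1/247489) + 1/882 = 44876/247489 + 1/882 = 39828121/218285298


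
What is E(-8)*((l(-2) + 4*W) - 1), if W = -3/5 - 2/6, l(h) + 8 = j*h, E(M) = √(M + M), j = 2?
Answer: -1004*I/15 ≈ -66.933*I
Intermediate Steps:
E(M) = √2*√M (E(M) = √(2*M) = √2*√M)
l(h) = -8 + 2*h
W = -14/15 (W = -3*⅕ - 2*⅙ = -⅗ - ⅓ = -14/15 ≈ -0.93333)
E(-8)*((l(-2) + 4*W) - 1) = (√2*√(-8))*(((-8 + 2*(-2)) + 4*(-14/15)) - 1) = (√2*(2*I*√2))*(((-8 - 4) - 56/15) - 1) = (4*I)*((-12 - 56/15) - 1) = (4*I)*(-236/15 - 1) = (4*I)*(-251/15) = -1004*I/15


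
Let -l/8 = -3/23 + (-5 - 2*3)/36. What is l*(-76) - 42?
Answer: -63566/207 ≈ -307.08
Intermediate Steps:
l = 722/207 (l = -8*(-3/23 + (-5 - 2*3)/36) = -8*(-3*1/23 + (-5 - 6)*(1/36)) = -8*(-3/23 - 11*1/36) = -8*(-3/23 - 11/36) = -8*(-361/828) = 722/207 ≈ 3.4879)
l*(-76) - 42 = (722/207)*(-76) - 42 = -54872/207 - 42 = -63566/207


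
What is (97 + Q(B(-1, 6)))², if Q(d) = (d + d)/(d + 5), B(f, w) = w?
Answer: 1164241/121 ≈ 9621.8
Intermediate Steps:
Q(d) = 2*d/(5 + d) (Q(d) = (2*d)/(5 + d) = 2*d/(5 + d))
(97 + Q(B(-1, 6)))² = (97 + 2*6/(5 + 6))² = (97 + 2*6/11)² = (97 + 2*6*(1/11))² = (97 + 12/11)² = (1079/11)² = 1164241/121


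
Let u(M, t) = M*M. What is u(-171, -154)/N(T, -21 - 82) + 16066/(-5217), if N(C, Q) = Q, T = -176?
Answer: -154205095/537351 ≈ -286.97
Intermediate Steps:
u(M, t) = M²
u(-171, -154)/N(T, -21 - 82) + 16066/(-5217) = (-171)²/(-21 - 82) + 16066/(-5217) = 29241/(-103) + 16066*(-1/5217) = 29241*(-1/103) - 16066/5217 = -29241/103 - 16066/5217 = -154205095/537351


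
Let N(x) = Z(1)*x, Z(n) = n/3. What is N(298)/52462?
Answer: 149/78693 ≈ 0.0018934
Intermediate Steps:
Z(n) = n/3 (Z(n) = n*(1/3) = n/3)
N(x) = x/3 (N(x) = ((1/3)*1)*x = x/3)
N(298)/52462 = ((1/3)*298)/52462 = (298/3)*(1/52462) = 149/78693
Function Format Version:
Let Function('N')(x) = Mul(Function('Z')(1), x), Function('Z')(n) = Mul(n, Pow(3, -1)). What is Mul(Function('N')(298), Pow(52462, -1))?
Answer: Rational(149, 78693) ≈ 0.0018934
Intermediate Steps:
Function('Z')(n) = Mul(Rational(1, 3), n) (Function('Z')(n) = Mul(n, Rational(1, 3)) = Mul(Rational(1, 3), n))
Function('N')(x) = Mul(Rational(1, 3), x) (Function('N')(x) = Mul(Mul(Rational(1, 3), 1), x) = Mul(Rational(1, 3), x))
Mul(Function('N')(298), Pow(52462, -1)) = Mul(Mul(Rational(1, 3), 298), Pow(52462, -1)) = Mul(Rational(298, 3), Rational(1, 52462)) = Rational(149, 78693)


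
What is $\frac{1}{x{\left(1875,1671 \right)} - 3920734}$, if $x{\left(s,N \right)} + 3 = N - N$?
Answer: $- \frac{1}{3920737} \approx -2.5505 \cdot 10^{-7}$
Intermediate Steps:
$x{\left(s,N \right)} = -3$ ($x{\left(s,N \right)} = -3 + \left(N - N\right) = -3 + 0 = -3$)
$\frac{1}{x{\left(1875,1671 \right)} - 3920734} = \frac{1}{-3 - 3920734} = \frac{1}{-3920737} = - \frac{1}{3920737}$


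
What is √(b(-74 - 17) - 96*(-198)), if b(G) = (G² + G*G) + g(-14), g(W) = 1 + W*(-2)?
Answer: √35599 ≈ 188.68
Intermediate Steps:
g(W) = 1 - 2*W
b(G) = 29 + 2*G² (b(G) = (G² + G*G) + (1 - 2*(-14)) = (G² + G²) + (1 + 28) = 2*G² + 29 = 29 + 2*G²)
√(b(-74 - 17) - 96*(-198)) = √((29 + 2*(-74 - 17)²) - 96*(-198)) = √((29 + 2*(-91)²) + 19008) = √((29 + 2*8281) + 19008) = √((29 + 16562) + 19008) = √(16591 + 19008) = √35599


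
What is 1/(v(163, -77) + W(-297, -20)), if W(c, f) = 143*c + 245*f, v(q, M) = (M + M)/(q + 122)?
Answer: -285/13500889 ≈ -2.1110e-5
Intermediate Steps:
v(q, M) = 2*M/(122 + q) (v(q, M) = (2*M)/(122 + q) = 2*M/(122 + q))
1/(v(163, -77) + W(-297, -20)) = 1/(2*(-77)/(122 + 163) + (143*(-297) + 245*(-20))) = 1/(2*(-77)/285 + (-42471 - 4900)) = 1/(2*(-77)*(1/285) - 47371) = 1/(-154/285 - 47371) = 1/(-13500889/285) = -285/13500889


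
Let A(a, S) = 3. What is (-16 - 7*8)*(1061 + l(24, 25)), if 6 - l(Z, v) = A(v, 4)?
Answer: -76608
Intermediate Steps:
l(Z, v) = 3 (l(Z, v) = 6 - 1*3 = 6 - 3 = 3)
(-16 - 7*8)*(1061 + l(24, 25)) = (-16 - 7*8)*(1061 + 3) = (-16 - 56)*1064 = -72*1064 = -76608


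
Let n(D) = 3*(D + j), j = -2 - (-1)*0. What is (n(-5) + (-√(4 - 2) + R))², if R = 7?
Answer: (14 + √2)² ≈ 237.60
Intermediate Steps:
j = -2 (j = -2 - 1*0 = -2 + 0 = -2)
n(D) = -6 + 3*D (n(D) = 3*(D - 2) = 3*(-2 + D) = -6 + 3*D)
(n(-5) + (-√(4 - 2) + R))² = ((-6 + 3*(-5)) + (-√(4 - 2) + 7))² = ((-6 - 15) + (-√2 + 7))² = (-21 + (7 - √2))² = (-14 - √2)²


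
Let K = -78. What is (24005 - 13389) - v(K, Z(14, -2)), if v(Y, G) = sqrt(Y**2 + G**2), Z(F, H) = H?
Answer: 10616 - 2*sqrt(1522) ≈ 10538.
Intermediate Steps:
v(Y, G) = sqrt(G**2 + Y**2)
(24005 - 13389) - v(K, Z(14, -2)) = (24005 - 13389) - sqrt((-2)**2 + (-78)**2) = 10616 - sqrt(4 + 6084) = 10616 - sqrt(6088) = 10616 - 2*sqrt(1522)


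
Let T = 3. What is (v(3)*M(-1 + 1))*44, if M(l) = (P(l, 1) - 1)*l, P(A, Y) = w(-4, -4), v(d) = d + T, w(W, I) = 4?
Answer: 0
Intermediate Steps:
v(d) = 3 + d (v(d) = d + 3 = 3 + d)
P(A, Y) = 4
M(l) = 3*l (M(l) = (4 - 1)*l = 3*l)
(v(3)*M(-1 + 1))*44 = ((3 + 3)*(3*(-1 + 1)))*44 = (6*(3*0))*44 = (6*0)*44 = 0*44 = 0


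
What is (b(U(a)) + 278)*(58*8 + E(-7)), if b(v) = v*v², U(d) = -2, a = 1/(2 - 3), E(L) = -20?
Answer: 119880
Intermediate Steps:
a = -1 (a = 1/(-1) = -1)
b(v) = v³
(b(U(a)) + 278)*(58*8 + E(-7)) = ((-2)³ + 278)*(58*8 - 20) = (-8 + 278)*(464 - 20) = 270*444 = 119880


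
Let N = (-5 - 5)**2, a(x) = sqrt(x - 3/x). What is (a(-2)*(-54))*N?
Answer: -2700*I*sqrt(2) ≈ -3818.4*I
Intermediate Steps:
N = 100 (N = (-10)**2 = 100)
(a(-2)*(-54))*N = (sqrt(-2 - 3/(-2))*(-54))*100 = (sqrt(-2 - 3*(-1/2))*(-54))*100 = (sqrt(-2 + 3/2)*(-54))*100 = (sqrt(-1/2)*(-54))*100 = ((I*sqrt(2)/2)*(-54))*100 = -27*I*sqrt(2)*100 = -2700*I*sqrt(2)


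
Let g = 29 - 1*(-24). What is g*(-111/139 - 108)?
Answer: -801519/139 ≈ -5766.3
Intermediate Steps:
g = 53 (g = 29 + 24 = 53)
g*(-111/139 - 108) = 53*(-111/139 - 108) = 53*(-15123/139) = -801519/139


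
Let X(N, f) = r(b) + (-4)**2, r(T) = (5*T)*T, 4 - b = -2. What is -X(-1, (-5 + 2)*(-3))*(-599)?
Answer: 117404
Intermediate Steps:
b = 6 (b = 4 - 1*(-2) = 4 + 2 = 6)
r(T) = 5*T**2
X(N, f) = 196 (X(N, f) = 5*6**2 + (-4)**2 = 5*36 + 16 = 180 + 16 = 196)
-X(-1, (-5 + 2)*(-3))*(-599) = -196*(-599) = -1*(-117404) = 117404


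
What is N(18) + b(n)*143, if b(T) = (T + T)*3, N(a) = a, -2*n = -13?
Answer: 5595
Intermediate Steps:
n = 13/2 (n = -½*(-13) = 13/2 ≈ 6.5000)
b(T) = 6*T (b(T) = (2*T)*3 = 6*T)
N(18) + b(n)*143 = 18 + (6*(13/2))*143 = 18 + 39*143 = 18 + 5577 = 5595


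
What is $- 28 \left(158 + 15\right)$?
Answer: $-4844$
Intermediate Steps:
$- 28 \left(158 + 15\right) = \left(-28\right) 173 = -4844$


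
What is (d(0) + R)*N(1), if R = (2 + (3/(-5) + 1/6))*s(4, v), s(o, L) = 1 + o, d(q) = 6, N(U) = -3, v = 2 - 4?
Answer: -83/2 ≈ -41.500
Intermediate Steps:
v = -2
R = 47/6 (R = (2 + (3/(-5) + 1/6))*(1 + 4) = (2 + (3*(-⅕) + 1*(⅙)))*5 = (2 + (-⅗ + ⅙))*5 = (2 - 13/30)*5 = (47/30)*5 = 47/6 ≈ 7.8333)
(d(0) + R)*N(1) = (6 + 47/6)*(-3) = (83/6)*(-3) = -83/2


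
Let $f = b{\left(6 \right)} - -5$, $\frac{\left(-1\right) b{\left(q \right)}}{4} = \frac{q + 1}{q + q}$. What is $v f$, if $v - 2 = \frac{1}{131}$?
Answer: $\frac{2104}{393} \approx 5.3537$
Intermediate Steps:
$b{\left(q \right)} = - \frac{2 \left(1 + q\right)}{q}$ ($b{\left(q \right)} = - 4 \frac{q + 1}{q + q} = - 4 \frac{1 + q}{2 q} = - \frac{2 \left(1 + q\right)}{q}$)
$v = \frac{263}{131}$ ($v = 2 + \frac{1}{131} = \frac{263}{131} \approx 2.0076$)
$f = \frac{8}{3}$ ($f = \left(-2 - \frac{2}{6}\right) - -5 = \left(-2 - \frac{1}{3}\right) + 5 = - \frac{7}{3} + 5 = \frac{8}{3} \approx 2.6667$)
$v f = \frac{263}{131} \cdot \frac{8}{3} = \frac{2104}{393}$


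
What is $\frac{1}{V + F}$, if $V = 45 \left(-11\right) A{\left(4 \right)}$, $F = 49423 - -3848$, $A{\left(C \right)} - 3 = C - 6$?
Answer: $\frac{1}{52776} \approx 1.8948 \cdot 10^{-5}$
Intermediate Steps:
$A{\left(C \right)} = -3 + C$ ($A{\left(C \right)} = 3 + \left(C - 6\right) = 3 + \left(-6 + C\right) = -3 + C$)
$F = 53271$ ($F = 49423 + 3848 = 53271$)
$V = -495$ ($V = 45 \left(-11\right) \left(-3 + 4\right) = \left(-495\right) 1 = -495$)
$\frac{1}{V + F} = \frac{1}{-495 + 53271} = \frac{1}{52776}$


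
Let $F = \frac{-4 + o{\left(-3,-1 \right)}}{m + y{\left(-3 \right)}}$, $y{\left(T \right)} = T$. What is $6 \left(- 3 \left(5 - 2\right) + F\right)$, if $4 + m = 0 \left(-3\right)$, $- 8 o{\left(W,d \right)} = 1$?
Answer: $- \frac{1413}{28} \approx -50.464$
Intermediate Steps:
$o{\left(W,d \right)} = - \frac{1}{8}$ ($o{\left(W,d \right)} = \left(- \frac{1}{8}\right) 1 = - \frac{1}{8}$)
$m = -4$ ($m = -4 + 0 \left(-3\right) = -4 + 0 = -4$)
$F = \frac{33}{56}$ ($F = \frac{-4 - \frac{1}{8}}{-4 - 3} = - \frac{33}{8 \left(-7\right)} = \left(- \frac{33}{8}\right) \left(- \frac{1}{7}\right) = \frac{33}{56} \approx 0.58929$)
$6 \left(- 3 \left(5 - 2\right) + F\right) = 6 \left(- 3 \left(5 - 2\right) + \frac{33}{56}\right) = 6 \left(\left(-3\right) 3 + \frac{33}{56}\right) = 6 \left(-9 + \frac{33}{56}\right) = 6 \left(- \frac{471}{56}\right) = - \frac{1413}{28}$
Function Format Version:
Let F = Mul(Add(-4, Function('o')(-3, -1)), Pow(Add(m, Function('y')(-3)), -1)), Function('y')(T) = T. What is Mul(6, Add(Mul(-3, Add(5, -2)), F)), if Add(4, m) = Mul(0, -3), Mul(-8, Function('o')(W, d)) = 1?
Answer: Rational(-1413, 28) ≈ -50.464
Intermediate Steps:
Function('o')(W, d) = Rational(-1, 8) (Function('o')(W, d) = Mul(Rational(-1, 8), 1) = Rational(-1, 8))
m = -4 (m = Add(-4, Mul(0, -3)) = Add(-4, 0) = -4)
F = Rational(33, 56) (F = Mul(Add(-4, Rational(-1, 8)), Pow(Add(-4, -3), -1)) = Mul(Rational(-33, 8), Pow(-7, -1)) = Mul(Rational(-33, 8), Rational(-1, 7)) = Rational(33, 56) ≈ 0.58929)
Mul(6, Add(Mul(-3, Add(5, -2)), F)) = Mul(6, Add(Mul(-3, Add(5, -2)), Rational(33, 56))) = Mul(6, Add(Mul(-3, 3), Rational(33, 56))) = Mul(6, Add(-9, Rational(33, 56))) = Mul(6, Rational(-471, 56)) = Rational(-1413, 28)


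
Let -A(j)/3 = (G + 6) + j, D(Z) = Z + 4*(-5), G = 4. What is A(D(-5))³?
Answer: 91125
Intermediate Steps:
D(Z) = -20 + Z (D(Z) = Z - 20 = -20 + Z)
A(j) = -30 - 3*j (A(j) = -3*((4 + 6) + j) = -3*(10 + j) = -30 - 3*j)
A(D(-5))³ = (-30 - 3*(-20 - 5))³ = (-30 - 3*(-25))³ = (-30 + 75)³ = 45³ = 91125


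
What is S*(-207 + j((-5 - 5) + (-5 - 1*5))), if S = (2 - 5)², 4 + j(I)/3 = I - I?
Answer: -1971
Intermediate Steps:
j(I) = -12 (j(I) = -12 + 3*(I - I) = -12 + 3*0 = -12 + 0 = -12)
S = 9 (S = (-3)² = 9)
S*(-207 + j((-5 - 5) + (-5 - 1*5))) = 9*(-207 - 12) = 9*(-219) = -1971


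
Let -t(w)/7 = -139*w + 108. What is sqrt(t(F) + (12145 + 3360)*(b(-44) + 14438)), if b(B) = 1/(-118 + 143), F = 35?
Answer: sqrt(5597377730)/5 ≈ 14963.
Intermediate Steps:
b(B) = 1/25
t(w) = -756 + 973*w (t(w) = -7*(-139*w + 108) = -7*(108 - 139*w) = -756 + 973*w)
sqrt(t(F) + (12145 + 3360)*(b(-44) + 14438)) = sqrt((-756 + 973*35) + (12145 + 3360)*(1/25 + 14438)) = sqrt((-756 + 34055) + 15505*(360951/25)) = sqrt(33299 + 1119309051/5) = sqrt(1119475546/5) = sqrt(5597377730)/5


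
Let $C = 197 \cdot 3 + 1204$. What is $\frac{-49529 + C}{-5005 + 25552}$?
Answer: $- \frac{47734}{20547} \approx -2.3232$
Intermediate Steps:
$C = 1795$ ($C = 591 + 1204 = 1795$)
$\frac{-49529 + C}{-5005 + 25552} = \frac{-49529 + 1795}{-5005 + 25552} = - \frac{47734}{20547}$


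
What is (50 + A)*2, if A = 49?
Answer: 198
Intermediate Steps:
(50 + A)*2 = (50 + 49)*2 = 99*2 = 198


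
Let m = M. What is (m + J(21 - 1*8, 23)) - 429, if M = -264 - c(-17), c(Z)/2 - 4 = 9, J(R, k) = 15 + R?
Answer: -691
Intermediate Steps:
c(Z) = 26 (c(Z) = 8 + 2*9 = 8 + 18 = 26)
M = -290 (M = -264 - 1*26 = -264 - 26 = -290)
m = -290
(m + J(21 - 1*8, 23)) - 429 = (-290 + (15 + (21 - 1*8))) - 429 = (-290 + (15 + (21 - 8))) - 429 = (-290 + (15 + 13)) - 429 = (-290 + 28) - 429 = -262 - 429 = -691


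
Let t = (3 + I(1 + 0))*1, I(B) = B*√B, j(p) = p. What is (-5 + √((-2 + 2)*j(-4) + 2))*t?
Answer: -20 + 4*√2 ≈ -14.343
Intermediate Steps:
I(B) = B^(3/2)
t = 4 (t = (3 + (1 + 0)^(3/2))*1 = (3 + 1^(3/2))*1 = (3 + 1)*1 = 4*1 = 4)
(-5 + √((-2 + 2)*j(-4) + 2))*t = (-5 + √((-2 + 2)*(-4) + 2))*4 = (-5 + √(0*(-4) + 2))*4 = (-5 + √(0 + 2))*4 = (-5 + √2)*4 = -20 + 4*√2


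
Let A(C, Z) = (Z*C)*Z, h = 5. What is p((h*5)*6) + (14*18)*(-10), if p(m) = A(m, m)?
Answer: 3372480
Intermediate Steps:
A(C, Z) = C*Z² (A(C, Z) = (C*Z)*Z = C*Z²)
p(m) = m³ (p(m) = m*m² = m³)
p((h*5)*6) + (14*18)*(-10) = ((5*5)*6)³ + (14*18)*(-10) = (25*6)³ + 252*(-10) = 150³ - 2520 = 3375000 - 2520 = 3372480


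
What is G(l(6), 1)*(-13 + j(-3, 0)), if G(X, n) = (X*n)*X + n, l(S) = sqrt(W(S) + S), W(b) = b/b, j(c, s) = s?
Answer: -104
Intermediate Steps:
W(b) = 1
l(S) = sqrt(1 + S)
G(X, n) = n + n*X**2 (G(X, n) = n*X**2 + n = n + n*X**2)
G(l(6), 1)*(-13 + j(-3, 0)) = (1*(1 + (sqrt(1 + 6))**2))*(-13 + 0) = (1*(1 + (sqrt(7))**2))*(-13) = (1*(1 + 7))*(-13) = (1*8)*(-13) = 8*(-13) = -104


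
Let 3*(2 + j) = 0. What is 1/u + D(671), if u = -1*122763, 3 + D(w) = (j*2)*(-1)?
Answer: 122762/122763 ≈ 0.99999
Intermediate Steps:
j = -2 (j = -2 + (1/3)*0 = -2 + 0 = -2)
D(w) = 1 (D(w) = -3 - 2*2*(-1) = -3 - 4*(-1) = -3 + 4 = 1)
u = -122763
1/u + D(671) = 1/(-122763) + 1 = -1/122763 + 1 = 122762/122763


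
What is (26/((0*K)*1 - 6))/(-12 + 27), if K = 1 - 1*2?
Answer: -13/45 ≈ -0.28889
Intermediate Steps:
K = -1 (K = 1 - 2 = -1)
(26/((0*K)*1 - 6))/(-12 + 27) = (26/((0*(-1))*1 - 6))/(-12 + 27) = (26/(0*1 - 6))/15 = (26/(0 - 6))*(1/15) = (26/(-6))*(1/15) = -1/6*26*(1/15) = -13/3*1/15 = -13/45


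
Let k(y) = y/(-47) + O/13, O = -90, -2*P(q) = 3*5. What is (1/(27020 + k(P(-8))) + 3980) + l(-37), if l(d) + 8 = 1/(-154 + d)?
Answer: 25043202507327/6304943425 ≈ 3972.0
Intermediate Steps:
P(q) = -15/2 (P(q) = -3*5/2 = -½*15 = -15/2)
k(y) = -90/13 - y/47 (k(y) = y/(-47) - 90/13 = y*(-1/47) - 90*1/13 = -y/47 - 90/13 = -90/13 - y/47)
l(d) = -8 + 1/(-154 + d)
(1/(27020 + k(P(-8))) + 3980) + l(-37) = (1/(27020 + (-90/13 - 1/47*(-15/2))) + 3980) + (1233 - 8*(-37))/(-154 - 37) = (1/(27020 + (-90/13 + 15/94)) + 3980) + (1233 + 296)/(-191) = (1/(27020 - 8265/1222) + 3980) - 1/191*1529 = (1/(33010175/1222) + 3980) - 1529/191 = (1222/33010175 + 3980) - 1529/191 = 131380497722/33010175 - 1529/191 = 25043202507327/6304943425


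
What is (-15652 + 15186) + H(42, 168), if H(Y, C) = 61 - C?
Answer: -573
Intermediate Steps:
(-15652 + 15186) + H(42, 168) = (-15652 + 15186) + (61 - 1*168) = -466 + (61 - 168) = -466 - 107 = -573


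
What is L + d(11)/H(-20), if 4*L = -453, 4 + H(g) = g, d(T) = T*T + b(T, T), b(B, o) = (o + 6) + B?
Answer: -2867/24 ≈ -119.46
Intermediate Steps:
b(B, o) = 6 + B + o (b(B, o) = (6 + o) + B = 6 + B + o)
d(T) = 6 + T**2 + 2*T (d(T) = T*T + (6 + T + T) = T**2 + (6 + 2*T) = 6 + T**2 + 2*T)
H(g) = -4 + g
L = -453/4 (L = (1/4)*(-453) = -453/4 ≈ -113.25)
L + d(11)/H(-20) = -453/4 + (6 + 11**2 + 2*11)/(-4 - 20) = -453/4 + (6 + 121 + 22)/(-24) = -453/4 + 149*(-1/24) = -453/4 - 149/24 = -2867/24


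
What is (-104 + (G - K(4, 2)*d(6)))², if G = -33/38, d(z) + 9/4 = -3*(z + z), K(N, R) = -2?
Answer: 11874916/361 ≈ 32895.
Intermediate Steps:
d(z) = -9/4 - 6*z (d(z) = -9/4 - 3*(z + z) = -9/4 - 6*z)
G = -33/38 (G = -33*1/38 = -33/38 ≈ -0.86842)
(-104 + (G - K(4, 2)*d(6)))² = (-104 + (-33/38 - (-2)*(-9/4 - 6*6)))² = (-104 + (-33/38 - (-2)*(-9/4 - 36)))² = (-104 + (-33/38 - (-2)*(-153)/4))² = (-104 + (-33/38 - 1*153/2))² = (-104 + (-33/38 - 153/2))² = (-104 - 1470/19)² = (-3446/19)² = 11874916/361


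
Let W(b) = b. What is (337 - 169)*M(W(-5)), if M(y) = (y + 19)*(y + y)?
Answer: -23520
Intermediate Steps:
M(y) = 2*y*(19 + y) (M(y) = (19 + y)*(2*y) = 2*y*(19 + y))
(337 - 169)*M(W(-5)) = (337 - 169)*(2*(-5)*(19 - 5)) = 168*(2*(-5)*14) = 168*(-140) = -23520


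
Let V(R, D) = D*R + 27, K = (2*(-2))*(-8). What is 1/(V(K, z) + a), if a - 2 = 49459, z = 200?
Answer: 1/55888 ≈ 1.7893e-5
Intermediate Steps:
a = 49461 (a = 2 + 49459 = 49461)
K = 32 (K = -4*(-8) = 32)
V(R, D) = 27 + D*R
1/(V(K, z) + a) = 1/((27 + 200*32) + 49461) = 1/((27 + 6400) + 49461) = 1/(6427 + 49461) = 1/55888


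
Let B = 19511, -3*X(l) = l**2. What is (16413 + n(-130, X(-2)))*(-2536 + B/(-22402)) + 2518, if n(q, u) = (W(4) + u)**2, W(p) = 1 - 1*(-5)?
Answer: -121819326295/2922 ≈ -4.1690e+7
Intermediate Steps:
W(p) = 6 (W(p) = 1 + 5 = 6)
X(l) = -l**2/3
n(q, u) = (6 + u)**2
(16413 + n(-130, X(-2)))*(-2536 + B/(-22402)) + 2518 = (16413 + (6 - 1/3*(-2)**2)**2)*(-2536 + 19511/(-22402)) + 2518 = (16413 + (6 - 1/3*4)**2)*(-2536 + 19511*(-1/22402)) + 2518 = (16413 + (6 - 4/3)**2)*(-2536 - 19511/22402) + 2518 = (16413 + (14/3)**2)*(-56830983/22402) + 2518 = (16413 + 196/9)*(-56830983/22402) + 2518 = (147913/9)*(-56830983/22402) + 2518 = -121826683891/2922 + 2518 = -121819326295/2922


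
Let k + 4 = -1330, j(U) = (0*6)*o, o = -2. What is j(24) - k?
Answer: 1334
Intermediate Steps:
j(U) = 0 (j(U) = (0*6)*(-2) = 0*(-2) = 0)
k = -1334 (k = -4 - 1330 = -1334)
j(24) - k = 0 - 1*(-1334) = 0 + 1334 = 1334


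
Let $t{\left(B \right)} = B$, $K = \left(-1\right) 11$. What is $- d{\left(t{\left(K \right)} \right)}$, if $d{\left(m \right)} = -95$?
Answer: $95$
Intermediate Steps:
$K = -11$
$- d{\left(t{\left(K \right)} \right)} = \left(-1\right) \left(-95\right) = 95$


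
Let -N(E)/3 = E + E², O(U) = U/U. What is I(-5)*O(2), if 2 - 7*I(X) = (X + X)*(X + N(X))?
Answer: -648/7 ≈ -92.571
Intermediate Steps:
O(U) = 1
N(E) = -3*E - 3*E² (N(E) = -3*(E + E²) = -3*E - 3*E²)
I(X) = 2/7 - 2*X*(X - 3*X*(1 + X))/7 (I(X) = 2/7 - (X + X)*(X - 3*X*(1 + X))/7 = 2/7 - 2*X*(X - 3*X*(1 + X))/7)
I(-5)*O(2) = (2/7 + (4/7)*(-5)² + (6/7)*(-5)³)*1 = (2/7 + (4/7)*25 + (6/7)*(-125))*1 = (2/7 + 100/7 - 750/7)*1 = -648/7*1 = -648/7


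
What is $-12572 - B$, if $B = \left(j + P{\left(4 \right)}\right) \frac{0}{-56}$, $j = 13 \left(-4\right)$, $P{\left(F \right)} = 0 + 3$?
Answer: $-12572$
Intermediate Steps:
$P{\left(F \right)} = 3$
$j = -52$
$B = 0$ ($B = \left(-52 + 3\right) \frac{0}{-56} = - 49 \cdot 0 \left(- \frac{1}{56}\right) = \left(-49\right) 0 = 0$)
$-12572 - B = -12572 - 0 = -12572 + 0 = -12572$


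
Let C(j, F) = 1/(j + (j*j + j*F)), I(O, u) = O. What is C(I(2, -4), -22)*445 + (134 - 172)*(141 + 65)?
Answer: -297909/38 ≈ -7839.7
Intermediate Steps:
C(j, F) = 1/(j + j**2 + F*j) (C(j, F) = 1/(j + (j**2 + F*j)) = 1/(j + j**2 + F*j))
C(I(2, -4), -22)*445 + (134 - 172)*(141 + 65) = (1/(2*(1 - 22 + 2)))*445 + (134 - 172)*(141 + 65) = ((1/2)/(-19))*445 - 38*206 = ((1/2)*(-1/19))*445 - 7828 = -1/38*445 - 7828 = -445/38 - 7828 = -297909/38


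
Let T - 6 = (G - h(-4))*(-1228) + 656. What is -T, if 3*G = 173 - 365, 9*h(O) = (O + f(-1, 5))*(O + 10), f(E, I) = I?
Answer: -240218/3 ≈ -80073.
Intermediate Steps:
h(O) = (5 + O)*(10 + O)/9 (h(O) = ((O + 5)*(O + 10))/9 = ((5 + O)*(10 + O))/9 = (5 + O)*(10 + O)/9)
G = -64 (G = (173 - 365)/3 = (1/3)*(-192) = -64)
T = 240218/3 (T = 6 + ((-64 - (50/9 + (1/9)*(-4)**2 + (5/3)*(-4)))*(-1228) + 656) = 6 + ((-64 - (50/9 + (1/9)*16 - 20/3))*(-1228) + 656) = 6 + ((-64 - (50/9 + 16/9 - 20/3))*(-1228) + 656) = 6 + ((-64 - 1*2/3)*(-1228) + 656) = 6 + ((-64 - 2/3)*(-1228) + 656) = 6 + (-194/3*(-1228) + 656) = 6 + (238232/3 + 656) = 6 + 240200/3 = 240218/3 ≈ 80073.)
-T = -1*240218/3 = -240218/3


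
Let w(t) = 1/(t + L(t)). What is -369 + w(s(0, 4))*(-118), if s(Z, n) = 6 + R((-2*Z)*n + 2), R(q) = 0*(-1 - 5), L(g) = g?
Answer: -2273/6 ≈ -378.83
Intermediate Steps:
R(q) = 0 (R(q) = 0*(-6) = 0)
s(Z, n) = 6 (s(Z, n) = 6 + 0 = 6)
w(t) = 1/(2*t) (w(t) = 1/(t + t) = 1/(2*t))
-369 + w(s(0, 4))*(-118) = -369 + ((½)/6)*(-118) = -369 + ((½)*(⅙))*(-118) = -369 + (1/12)*(-118) = -369 - 59/6 = -2273/6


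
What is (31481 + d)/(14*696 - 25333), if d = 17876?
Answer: -7051/2227 ≈ -3.1661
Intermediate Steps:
(31481 + d)/(14*696 - 25333) = (31481 + 17876)/(14*696 - 25333) = 49357/(9744 - 25333) = 49357/(-15589) = 49357*(-1/15589) = -7051/2227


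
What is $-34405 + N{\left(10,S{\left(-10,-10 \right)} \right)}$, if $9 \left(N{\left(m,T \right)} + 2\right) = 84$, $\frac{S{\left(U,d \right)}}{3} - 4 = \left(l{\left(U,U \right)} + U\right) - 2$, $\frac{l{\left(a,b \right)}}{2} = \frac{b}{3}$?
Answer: $- \frac{103193}{3} \approx -34398.0$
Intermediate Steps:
$l{\left(a,b \right)} = \frac{2 b}{3}$ ($l{\left(a,b \right)} = 2 \frac{b}{3} = \frac{2 b}{3}$)
$S{\left(U,d \right)} = 6 + 5 U$ ($S{\left(U,d \right)} = 12 + 3 \left(\left(\frac{2 U}{3} + U\right) - 2\right) = 12 + 3 \left(\frac{5 U}{3} - 2\right) = 12 + 3 \left(-2 + \frac{5 U}{3}\right) = 12 + \left(-6 + 5 U\right) = 6 + 5 U$)
$N{\left(m,T \right)} = \frac{22}{3}$ ($N{\left(m,T \right)} = -2 + \frac{1}{9} \cdot 84 = -2 + \frac{28}{3} = \frac{22}{3}$)
$-34405 + N{\left(10,S{\left(-10,-10 \right)} \right)} = -34405 + \frac{22}{3} = - \frac{103193}{3}$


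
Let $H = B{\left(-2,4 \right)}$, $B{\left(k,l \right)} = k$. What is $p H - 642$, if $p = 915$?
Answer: $-2472$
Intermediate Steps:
$H = -2$
$p H - 642 = 915 \left(-2\right) - 642 = -1830 - 642 = -2472$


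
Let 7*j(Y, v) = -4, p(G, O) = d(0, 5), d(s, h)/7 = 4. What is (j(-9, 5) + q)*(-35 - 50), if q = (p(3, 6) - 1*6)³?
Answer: -6335220/7 ≈ -9.0503e+5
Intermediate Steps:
d(s, h) = 28 (d(s, h) = 7*4 = 28)
p(G, O) = 28
j(Y, v) = -4/7 (j(Y, v) = (⅐)*(-4) = -4/7)
q = 10648 (q = (28 - 1*6)³ = (28 - 6)³ = 22³ = 10648)
(j(-9, 5) + q)*(-35 - 50) = (-4/7 + 10648)*(-35 - 50) = (74532/7)*(-85) = -6335220/7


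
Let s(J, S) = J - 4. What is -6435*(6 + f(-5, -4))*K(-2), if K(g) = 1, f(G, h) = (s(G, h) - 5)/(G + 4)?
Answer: -128700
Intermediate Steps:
s(J, S) = -4 + J
f(G, h) = (-9 + G)/(4 + G) (f(G, h) = ((-4 + G) - 5)/(G + 4) = (-9 + G)/(4 + G))
-6435*(6 + f(-5, -4))*K(-2) = -6435*(6 + (-9 - 5)/(4 - 5)) = -6435*(6 - 14/(-1)) = -6435*(6 - 1*(-14)) = -6435*(6 + 14) = -128700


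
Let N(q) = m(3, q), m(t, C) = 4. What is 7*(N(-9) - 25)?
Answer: -147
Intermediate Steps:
N(q) = 4
7*(N(-9) - 25) = 7*(4 - 25) = 7*(-21) = -147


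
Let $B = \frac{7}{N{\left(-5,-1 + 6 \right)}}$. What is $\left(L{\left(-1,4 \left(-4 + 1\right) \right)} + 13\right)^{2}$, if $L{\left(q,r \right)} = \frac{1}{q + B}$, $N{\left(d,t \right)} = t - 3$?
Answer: $\frac{4489}{25} \approx 179.56$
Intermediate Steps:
$N{\left(d,t \right)} = -3 + t$
$B = \frac{7}{2}$ ($B = \frac{7}{-3 + \left(-1 + 6\right)} = \frac{7}{-3 + 5} = \frac{7}{2} \approx 3.5$)
$L{\left(q,r \right)} = \frac{1}{\frac{7}{2} + q}$ ($L{\left(q,r \right)} = \frac{1}{q + \frac{7}{2}} = \frac{1}{\frac{7}{2} + q}$)
$\left(L{\left(-1,4 \left(-4 + 1\right) \right)} + 13\right)^{2} = \left(\frac{2}{7 + 2 \left(-1\right)} + 13\right)^{2} = \left(\frac{2}{7 - 2} + 13\right)^{2} = \left(\frac{2}{5} + 13\right)^{2} = \left(\frac{67}{5}\right)^{2} = \frac{4489}{25}$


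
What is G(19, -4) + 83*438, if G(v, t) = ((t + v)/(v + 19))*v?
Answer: 72723/2 ≈ 36362.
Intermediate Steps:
G(v, t) = v*(t + v)/(19 + v) (G(v, t) = ((t + v)/(19 + v))*v = v*(t + v)/(19 + v))
G(19, -4) + 83*438 = 19*(-4 + 19)/(19 + 19) + 83*438 = 19*15/38 + 36354 = 19*(1/38)*15 + 36354 = 15/2 + 36354 = 72723/2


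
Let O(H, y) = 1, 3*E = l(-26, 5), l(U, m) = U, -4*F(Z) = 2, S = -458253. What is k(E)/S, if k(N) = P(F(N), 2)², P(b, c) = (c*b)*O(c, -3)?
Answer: -1/458253 ≈ -2.1822e-6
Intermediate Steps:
F(Z) = -½ (F(Z) = -¼*2 = -½)
E = -26/3 (E = (⅓)*(-26) = -26/3 ≈ -8.6667)
P(b, c) = b*c (P(b, c) = (c*b)*1 = (b*c)*1 = b*c)
k(N) = 1 (k(N) = (-½*2)² = (-1)² = 1)
k(E)/S = 1/(-458253) = 1*(-1/458253) = -1/458253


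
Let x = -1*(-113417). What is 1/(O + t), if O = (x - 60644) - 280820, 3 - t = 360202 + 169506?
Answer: -1/757752 ≈ -1.3197e-6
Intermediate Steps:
x = 113417
t = -529705 (t = 3 - (360202 + 169506) = 3 - 1*529708 = 3 - 529708 = -529705)
O = -228047 (O = (113417 - 60644) - 280820 = 52773 - 280820 = -228047)
1/(O + t) = 1/(-228047 - 529705) = 1/(-757752) = -1/757752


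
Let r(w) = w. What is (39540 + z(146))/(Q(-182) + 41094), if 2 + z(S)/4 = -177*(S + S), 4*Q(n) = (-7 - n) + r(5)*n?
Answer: -668816/163641 ≈ -4.0871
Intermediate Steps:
Q(n) = -7/4 + n (Q(n) = ((-7 - n) + 5*n)/4 = (-7 + 4*n)/4 = -7/4 + n)
z(S) = -8 - 1416*S (z(S) = -8 + 4*(-177*(S + S)) = -8 + 4*(-354*S) = -8 - 1416*S)
(39540 + z(146))/(Q(-182) + 41094) = (39540 + (-8 - 1416*146))/((-7/4 - 182) + 41094) = (39540 + (-8 - 206736))/(-735/4 + 41094) = (39540 - 206744)/(163641/4) = -167204*4/163641 = -668816/163641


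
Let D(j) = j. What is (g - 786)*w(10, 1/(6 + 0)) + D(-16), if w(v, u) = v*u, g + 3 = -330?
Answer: -1881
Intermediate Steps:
g = -333 (g = -3 - 330 = -333)
w(v, u) = u*v
(g - 786)*w(10, 1/(6 + 0)) + D(-16) = (-333 - 786)*(10/(6 + 0)) - 16 = -1119*10/6 - 16 = -373*10/2 - 16 = -1119*5/3 - 16 = -1865 - 16 = -1881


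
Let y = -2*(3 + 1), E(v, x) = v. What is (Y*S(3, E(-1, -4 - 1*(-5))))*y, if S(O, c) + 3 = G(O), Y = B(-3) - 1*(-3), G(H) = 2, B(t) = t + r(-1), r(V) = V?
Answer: -8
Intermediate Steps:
B(t) = -1 + t (B(t) = t - 1 = -1 + t)
y = -8 (y = -2*4 = -8)
Y = -1 (Y = (-1 - 3) - 1*(-3) = -4 + 3 = -1)
S(O, c) = -1 (S(O, c) = -3 + 2 = -1)
(Y*S(3, E(-1, -4 - 1*(-5))))*y = -1*(-1)*(-8) = 1*(-8) = -8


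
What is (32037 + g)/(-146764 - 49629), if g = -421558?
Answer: 389521/196393 ≈ 1.9834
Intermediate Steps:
(32037 + g)/(-146764 - 49629) = (32037 - 421558)/(-146764 - 49629) = -389521/(-196393) = -389521*(-1/196393) = 389521/196393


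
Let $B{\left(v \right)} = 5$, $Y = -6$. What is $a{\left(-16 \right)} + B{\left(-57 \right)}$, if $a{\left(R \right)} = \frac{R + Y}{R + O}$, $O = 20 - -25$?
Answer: $\frac{123}{29} \approx 4.2414$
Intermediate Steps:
$O = 45$ ($O = 20 + 25 = 45$)
$a{\left(R \right)} = \frac{-6 + R}{45 + R}$ ($a{\left(R \right)} = \frac{R - 6}{R + 45} = \frac{-6 + R}{45 + R}$)
$a{\left(-16 \right)} + B{\left(-57 \right)} = \frac{-6 - 16}{45 - 16} + 5 = \frac{1}{29} \left(-22\right) + 5 = - \frac{22}{29} + 5 = \frac{123}{29}$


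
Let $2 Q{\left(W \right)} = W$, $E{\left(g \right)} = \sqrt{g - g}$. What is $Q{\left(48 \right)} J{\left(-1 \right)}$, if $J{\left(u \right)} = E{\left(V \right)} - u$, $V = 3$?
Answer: $24$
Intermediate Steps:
$E{\left(g \right)} = 0$ ($E{\left(g \right)} = \sqrt{0} = 0$)
$J{\left(u \right)} = - u$ ($J{\left(u \right)} = 0 - u = - u$)
$Q{\left(W \right)} = \frac{W}{2}$
$Q{\left(48 \right)} J{\left(-1 \right)} = \frac{1}{2} \cdot 48 \left(\left(-1\right) \left(-1\right)\right) = 24 \cdot 1 = 24$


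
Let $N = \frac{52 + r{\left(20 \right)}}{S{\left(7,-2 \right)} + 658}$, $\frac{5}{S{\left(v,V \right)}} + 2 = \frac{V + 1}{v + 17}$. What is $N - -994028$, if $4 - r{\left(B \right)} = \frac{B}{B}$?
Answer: $\frac{31930170111}{32122} \approx 9.9403 \cdot 10^{5}$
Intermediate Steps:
$r{\left(B \right)} = 3$ ($r{\left(B \right)} = 4 - \frac{B}{B} = 4 - 1 = 3$)
$S{\left(v,V \right)} = \frac{5}{-2 + \frac{1 + V}{17 + v}}$ ($S{\left(v,V \right)} = \frac{5}{-2 + \frac{V + 1}{v + 17}} = \frac{5}{-2 + \frac{1 + V}{17 + v}}$)
$N = \frac{2695}{32122}$ ($N = \frac{52 + 3}{\frac{5 \left(-17 - 7\right)}{33 - -2 + 2 \cdot 7} + 658} = \frac{55}{\frac{5 \left(-17 - 7\right)}{33 + 2 + 14} + 658} = \frac{55}{5 \cdot \frac{1}{49} \left(-24\right) + 658} = \frac{55}{- \frac{120}{49} + 658} = \frac{55}{\frac{32122}{49}} = 55 \cdot \frac{49}{32122} = \frac{2695}{32122} \approx 0.083899$)
$N - -994028 = \frac{2695}{32122} - -994028 = \frac{2695}{32122} + 994028 = \frac{31930170111}{32122}$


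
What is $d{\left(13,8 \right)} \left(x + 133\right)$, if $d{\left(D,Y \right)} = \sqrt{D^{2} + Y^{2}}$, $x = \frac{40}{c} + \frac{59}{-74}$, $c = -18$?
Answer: $\frac{86567 \sqrt{233}}{666} \approx 1984.1$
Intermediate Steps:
$x = - \frac{2011}{666}$ ($x = \frac{40}{-18} + \frac{59}{-74} = 40 \left(- \frac{1}{18}\right) + 59 \left(- \frac{1}{74}\right) = - \frac{20}{9} - \frac{59}{74} = - \frac{2011}{666} \approx -3.0195$)
$d{\left(13,8 \right)} \left(x + 133\right) = \sqrt{13^{2} + 8^{2}} \left(- \frac{2011}{666} + 133\right) = \sqrt{169 + 64} \cdot \frac{86567}{666} = \sqrt{233} \cdot \frac{86567}{666} = \frac{86567 \sqrt{233}}{666}$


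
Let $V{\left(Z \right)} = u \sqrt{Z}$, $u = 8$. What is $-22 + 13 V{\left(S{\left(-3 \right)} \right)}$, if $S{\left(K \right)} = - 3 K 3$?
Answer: $-22 + 312 \sqrt{3} \approx 518.4$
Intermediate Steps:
$S{\left(K \right)} = - 9 K$
$V{\left(Z \right)} = 8 \sqrt{Z}$
$-22 + 13 V{\left(S{\left(-3 \right)} \right)} = -22 + 13 \cdot 8 \sqrt{\left(-9\right) \left(-3\right)} = -22 + 13 \cdot 8 \sqrt{27} = -22 + 13 \cdot 8 \cdot 3 \sqrt{3} = -22 + 13 \cdot 24 \sqrt{3} = -22 + 312 \sqrt{3}$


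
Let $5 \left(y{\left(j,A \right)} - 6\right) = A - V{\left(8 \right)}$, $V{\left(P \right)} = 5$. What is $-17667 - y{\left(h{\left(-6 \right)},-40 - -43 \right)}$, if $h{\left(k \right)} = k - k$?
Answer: $- \frac{88363}{5} \approx -17673.0$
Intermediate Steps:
$h{\left(k \right)} = 0$
$y{\left(j,A \right)} = 5 + \frac{A}{5}$ ($y{\left(j,A \right)} = 6 + \frac{A - 5}{5} = 6 + \frac{-5 + A}{5} = 6 + \left(-1 + \frac{A}{5}\right) = 5 + \frac{A}{5}$)
$-17667 - y{\left(h{\left(-6 \right)},-40 - -43 \right)} = -17667 - \left(5 + \frac{-40 - -43}{5}\right) = -17667 - \left(5 + \frac{-40 + 43}{5}\right) = -17667 - \left(5 + \frac{1}{5} \cdot 3\right) = -17667 - \left(5 + \frac{3}{5}\right) = -17667 - \frac{28}{5} = - \frac{88363}{5}$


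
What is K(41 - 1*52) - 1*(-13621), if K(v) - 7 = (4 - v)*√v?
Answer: 13628 + 15*I*√11 ≈ 13628.0 + 49.749*I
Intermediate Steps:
K(v) = 7 + √v*(4 - v) (K(v) = 7 + (4 - v)*√v = 7 + √v*(4 - v))
K(41 - 1*52) - 1*(-13621) = (7 - (41 - 1*52)^(3/2) + 4*√(41 - 1*52)) - 1*(-13621) = (7 - (41 - 52)^(3/2) + 4*√(41 - 52)) + 13621 = (7 - (-11)^(3/2) + 4*√(-11)) + 13621 = (7 - (-11)*I*√11 + 4*(I*√11)) + 13621 = (7 + 11*I*√11 + 4*I*√11) + 13621 = (7 + 15*I*√11) + 13621 = 13628 + 15*I*√11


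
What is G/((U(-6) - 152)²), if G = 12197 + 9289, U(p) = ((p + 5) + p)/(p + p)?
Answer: 3093984/3301489 ≈ 0.93715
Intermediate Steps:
U(p) = (5 + 2*p)/(2*p) (U(p) = ((5 + p) + p)/((2*p)) = (5 + 2*p)*(1/(2*p)) = (5 + 2*p)/(2*p))
G = 21486
G/((U(-6) - 152)²) = 21486/(((5/2 - 6)/(-6) - 152)²) = 21486/((-⅙*(-7/2) - 152)²) = 21486/((7/12 - 152)²) = 21486/((-1817/12)²) = 21486/(3301489/144) = 21486*(144/3301489) = 3093984/3301489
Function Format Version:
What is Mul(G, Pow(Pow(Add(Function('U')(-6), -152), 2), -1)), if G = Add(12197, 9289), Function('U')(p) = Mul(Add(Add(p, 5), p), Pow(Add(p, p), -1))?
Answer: Rational(3093984, 3301489) ≈ 0.93715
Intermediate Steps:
Function('U')(p) = Mul(Rational(1, 2), Pow(p, -1), Add(5, Mul(2, p))) (Function('U')(p) = Mul(Add(Add(5, p), p), Pow(Mul(2, p), -1)) = Mul(Add(5, Mul(2, p)), Mul(Rational(1, 2), Pow(p, -1))) = Mul(Rational(1, 2), Pow(p, -1), Add(5, Mul(2, p))))
G = 21486
Mul(G, Pow(Pow(Add(Function('U')(-6), -152), 2), -1)) = Mul(21486, Pow(Pow(Add(Mul(Pow(-6, -1), Add(Rational(5, 2), -6)), -152), 2), -1)) = Mul(21486, Pow(Pow(Add(Mul(Rational(-1, 6), Rational(-7, 2)), -152), 2), -1)) = Mul(21486, Pow(Pow(Add(Rational(7, 12), -152), 2), -1)) = Mul(21486, Pow(Pow(Rational(-1817, 12), 2), -1)) = Mul(21486, Pow(Rational(3301489, 144), -1)) = Mul(21486, Rational(144, 3301489)) = Rational(3093984, 3301489)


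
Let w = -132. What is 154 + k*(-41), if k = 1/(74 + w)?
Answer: 8973/58 ≈ 154.71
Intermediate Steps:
k = -1/58 (k = 1/(74 - 132) = 1/(-58) = -1/58 ≈ -0.017241)
154 + k*(-41) = 154 - 1/58*(-41) = 154 + 41/58 = 8973/58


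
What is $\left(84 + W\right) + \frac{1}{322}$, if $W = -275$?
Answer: $- \frac{61501}{322} \approx -191.0$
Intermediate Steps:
$\left(84 + W\right) + \frac{1}{322} = \left(84 - 275\right) + \frac{1}{322} = -191 + \frac{1}{322} = - \frac{61501}{322}$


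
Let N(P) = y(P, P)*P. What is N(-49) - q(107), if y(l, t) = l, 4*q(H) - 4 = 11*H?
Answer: 8423/4 ≈ 2105.8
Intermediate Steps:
q(H) = 1 + 11*H/4 (q(H) = 1 + (11*H)/4 = 1 + 11*H/4)
N(P) = P² (N(P) = P*P = P²)
N(-49) - q(107) = (-49)² - (1 + (11/4)*107) = 2401 - (1 + 1177/4) = 2401 - 1*1181/4 = 2401 - 1181/4 = 8423/4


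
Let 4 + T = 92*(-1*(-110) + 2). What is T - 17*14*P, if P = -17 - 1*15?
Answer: 17916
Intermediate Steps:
P = -32 (P = -17 - 15 = -32)
T = 10300 (T = -4 + 92*(-1*(-110) + 2) = -4 + 92*(110 + 2) = -4 + 92*112 = -4 + 10304 = 10300)
T - 17*14*P = 10300 - 17*14*(-32) = 10300 - 238*(-32) = 10300 - 1*(-7616) = 10300 + 7616 = 17916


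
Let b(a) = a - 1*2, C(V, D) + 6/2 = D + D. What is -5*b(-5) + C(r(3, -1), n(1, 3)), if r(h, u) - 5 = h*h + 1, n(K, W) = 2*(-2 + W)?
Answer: 36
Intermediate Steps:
n(K, W) = -4 + 2*W
r(h, u) = 6 + h² (r(h, u) = 5 + (h*h + 1) = 5 + (h² + 1) = 5 + (1 + h²) = 6 + h²)
C(V, D) = -3 + 2*D (C(V, D) = -3 + (D + D) = -3 + 2*D)
b(a) = -2 + a (b(a) = a - 2 = -2 + a)
-5*b(-5) + C(r(3, -1), n(1, 3)) = -5*(-2 - 5) + (-3 + 2*(-4 + 2*3)) = -5*(-7) + (-3 + 2*(-4 + 6)) = 35 + (-3 + 2*2) = 35 + (-3 + 4) = 35 + 1 = 36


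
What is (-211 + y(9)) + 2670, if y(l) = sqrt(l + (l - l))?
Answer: 2462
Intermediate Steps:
y(l) = sqrt(l) (y(l) = sqrt(l + 0) = sqrt(l))
(-211 + y(9)) + 2670 = (-211 + sqrt(9)) + 2670 = (-211 + 3) + 2670 = -208 + 2670 = 2462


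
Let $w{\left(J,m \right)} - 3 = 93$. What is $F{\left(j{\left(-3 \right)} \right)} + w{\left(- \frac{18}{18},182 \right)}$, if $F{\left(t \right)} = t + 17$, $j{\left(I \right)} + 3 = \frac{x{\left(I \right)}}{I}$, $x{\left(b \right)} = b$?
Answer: $111$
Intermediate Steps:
$w{\left(J,m \right)} = 96$ ($w{\left(J,m \right)} = 3 + 93 = 96$)
$j{\left(I \right)} = -2$ ($j{\left(I \right)} = -3 + \frac{I}{I} = -3 + 1 = -2$)
$F{\left(t \right)} = 17 + t$
$F{\left(j{\left(-3 \right)} \right)} + w{\left(- \frac{18}{18},182 \right)} = \left(17 - 2\right) + 96 = 15 + 96 = 111$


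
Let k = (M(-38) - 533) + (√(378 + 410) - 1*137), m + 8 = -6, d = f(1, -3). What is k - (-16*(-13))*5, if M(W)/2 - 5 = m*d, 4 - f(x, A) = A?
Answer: -1896 + 2*√197 ≈ -1867.9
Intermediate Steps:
f(x, A) = 4 - A
d = 7 (d = 4 - 1*(-3) = 4 + 3 = 7)
m = -14 (m = -8 - 6 = -14)
M(W) = -186 (M(W) = 10 + 2*(-14*7) = 10 + 2*(-98) = 10 - 196 = -186)
k = -856 + 2*√197 (k = (-186 - 533) + (√(378 + 410) - 1*137) = -719 + (√788 - 137) = -719 + (2*√197 - 137) = -719 + (-137 + 2*√197) = -856 + 2*√197 ≈ -827.93)
k - (-16*(-13))*5 = (-856 + 2*√197) - (-16*(-13))*5 = (-856 + 2*√197) - 208*5 = (-856 + 2*√197) - 1*1040 = (-856 + 2*√197) - 1040 = -1896 + 2*√197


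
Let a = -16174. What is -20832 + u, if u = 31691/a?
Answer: -336968459/16174 ≈ -20834.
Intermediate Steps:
u = -31691/16174 (u = 31691/(-16174) = 31691*(-1/16174) = -31691/16174 ≈ -1.9594)
-20832 + u = -20832 - 31691/16174 = -336968459/16174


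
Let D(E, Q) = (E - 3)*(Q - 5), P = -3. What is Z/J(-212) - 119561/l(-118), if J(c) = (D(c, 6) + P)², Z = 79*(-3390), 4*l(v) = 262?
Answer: -5699558519/3112822 ≈ -1831.0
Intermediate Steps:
l(v) = 131/2 (l(v) = (¼)*262 = 131/2)
D(E, Q) = (-5 + Q)*(-3 + E) (D(E, Q) = (-3 + E)*(-5 + Q) = (-5 + Q)*(-3 + E))
Z = -267810
J(c) = (-6 + c)² (J(c) = ((15 - 5*c - 3*6 + c*6) - 3)² = ((15 - 5*c - 18 + 6*c) - 3)² = ((-3 + c) - 3)² = (-6 + c)²)
Z/J(-212) - 119561/l(-118) = -267810/(6 - 1*(-212))² - 119561/131/2 = -267810/(6 + 212)² - 119561*2/131 = -267810/(218²) - 239122/131 = -267810/47524 - 239122/131 = -267810*1/47524 - 239122/131 = -133905/23762 - 239122/131 = -5699558519/3112822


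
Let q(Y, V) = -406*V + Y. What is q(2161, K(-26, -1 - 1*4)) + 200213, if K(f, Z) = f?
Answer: 212930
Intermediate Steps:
q(Y, V) = Y - 406*V
q(2161, K(-26, -1 - 1*4)) + 200213 = (2161 - 406*(-26)) + 200213 = (2161 + 10556) + 200213 = 12717 + 200213 = 212930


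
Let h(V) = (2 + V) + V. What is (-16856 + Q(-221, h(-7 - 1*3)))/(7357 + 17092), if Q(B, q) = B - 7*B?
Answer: -15530/24449 ≈ -0.63520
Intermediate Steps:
h(V) = 2 + 2*V
Q(B, q) = -6*B
(-16856 + Q(-221, h(-7 - 1*3)))/(7357 + 17092) = (-16856 - 6*(-221))/(7357 + 17092) = (-16856 + 1326)/24449 = -15530*1/24449 = -15530/24449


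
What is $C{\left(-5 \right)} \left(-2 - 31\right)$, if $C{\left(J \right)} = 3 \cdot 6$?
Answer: $-594$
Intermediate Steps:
$C{\left(J \right)} = 18$
$C{\left(-5 \right)} \left(-2 - 31\right) = 18 \left(-2 - 31\right) = 18 \left(-33\right) = -594$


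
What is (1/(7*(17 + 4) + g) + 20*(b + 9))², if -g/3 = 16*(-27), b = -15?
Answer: 29984039281/2082249 ≈ 14400.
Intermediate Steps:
g = 1296 (g = -48*(-27) = -3*(-432) = 1296)
(1/(7*(17 + 4) + g) + 20*(b + 9))² = (1/(7*(17 + 4) + 1296) + 20*(-15 + 9))² = (1/(7*21 + 1296) + 20*(-6))² = (1/(147 + 1296) - 120)² = (1/1443 - 120)² = (-173159/1443)² = 29984039281/2082249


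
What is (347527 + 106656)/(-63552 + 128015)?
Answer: 454183/64463 ≈ 7.0456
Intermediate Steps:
(347527 + 106656)/(-63552 + 128015) = 454183/64463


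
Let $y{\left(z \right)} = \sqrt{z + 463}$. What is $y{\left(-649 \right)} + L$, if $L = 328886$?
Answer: $328886 + i \sqrt{186} \approx 3.2889 \cdot 10^{5} + 13.638 i$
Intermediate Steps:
$y{\left(z \right)} = \sqrt{463 + z}$
$y{\left(-649 \right)} + L = \sqrt{463 - 649} + 328886 = \sqrt{-186} + 328886 = i \sqrt{186} + 328886 = 328886 + i \sqrt{186}$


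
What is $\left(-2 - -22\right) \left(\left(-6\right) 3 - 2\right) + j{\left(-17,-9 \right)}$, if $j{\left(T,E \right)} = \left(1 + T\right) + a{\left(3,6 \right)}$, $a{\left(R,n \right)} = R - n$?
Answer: $-419$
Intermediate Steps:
$j{\left(T,E \right)} = -2 + T$ ($j{\left(T,E \right)} = \left(1 + T\right) + \left(3 - 6\right) = \left(1 + T\right) - 3 = -2 + T$)
$\left(-2 - -22\right) \left(\left(-6\right) 3 - 2\right) + j{\left(-17,-9 \right)} = \left(-2 - -22\right) \left(\left(-6\right) 3 - 2\right) - 19 = \left(-2 + 22\right) \left(-18 - 2\right) - 19 = 20 \left(-20\right) - 19 = -400 - 19 = -419$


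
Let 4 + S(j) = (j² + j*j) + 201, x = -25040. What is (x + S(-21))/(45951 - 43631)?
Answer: -23961/2320 ≈ -10.328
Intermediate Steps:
S(j) = 197 + 2*j² (S(j) = -4 + ((j² + j*j) + 201) = -4 + ((j² + j²) + 201) = -4 + (2*j² + 201) = -4 + (201 + 2*j²) = 197 + 2*j²)
(x + S(-21))/(45951 - 43631) = (-25040 + (197 + 2*(-21)²))/(45951 - 43631) = (-25040 + (197 + 2*441))/2320 = (-25040 + (197 + 882))*(1/2320) = (-25040 + 1079)*(1/2320) = -23961*1/2320 = -23961/2320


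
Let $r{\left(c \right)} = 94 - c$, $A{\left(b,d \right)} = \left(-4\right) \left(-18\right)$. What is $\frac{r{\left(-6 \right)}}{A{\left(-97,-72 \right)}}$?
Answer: $\frac{25}{18} \approx 1.3889$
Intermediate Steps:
$A{\left(b,d \right)} = 72$
$\frac{r{\left(-6 \right)}}{A{\left(-97,-72 \right)}} = \frac{94 - -6}{72} = \left(94 + 6\right) \frac{1}{72} = 100 \cdot \frac{1}{72} = \frac{25}{18}$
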